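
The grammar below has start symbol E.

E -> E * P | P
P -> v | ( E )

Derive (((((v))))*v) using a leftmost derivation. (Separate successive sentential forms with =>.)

E => P => (E) => (E*P) => (P*P) => ((E)*P) => ((P)*P) => (((E))*P) => (((P))*P) => ((((E)))*P) => ((((P)))*P) => (((((E))))*P) => (((((P))))*P) => (((((v))))*P) => (((((v))))*v)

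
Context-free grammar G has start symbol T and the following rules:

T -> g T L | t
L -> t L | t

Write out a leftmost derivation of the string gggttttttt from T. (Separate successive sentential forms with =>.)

T => gTL => ggTLL => gggTLLL => gggtLLL => gggttLLL => gggtttLLL => gggttttLL => gggtttttLL => gggttttttL => gggttttttt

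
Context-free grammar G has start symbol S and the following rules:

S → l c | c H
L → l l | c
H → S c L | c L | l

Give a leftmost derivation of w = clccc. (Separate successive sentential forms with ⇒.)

S ⇒ cH ⇒ cScL ⇒ clccL ⇒ clccc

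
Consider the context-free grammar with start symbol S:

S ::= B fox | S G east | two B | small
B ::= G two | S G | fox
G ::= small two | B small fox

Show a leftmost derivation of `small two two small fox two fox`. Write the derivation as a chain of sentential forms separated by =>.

S => B fox => G two fox => B small fox two fox => G two small fox two fox => small two two small fox two fox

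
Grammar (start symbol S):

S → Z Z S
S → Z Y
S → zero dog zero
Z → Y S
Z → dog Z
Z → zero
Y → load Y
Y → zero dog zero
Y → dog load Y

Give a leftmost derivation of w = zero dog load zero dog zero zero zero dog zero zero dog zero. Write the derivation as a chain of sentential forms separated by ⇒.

S ⇒ Z Z S ⇒ zero Z S ⇒ zero Y S S ⇒ zero dog load Y S S ⇒ zero dog load zero dog zero S S ⇒ zero dog load zero dog zero Z Y S ⇒ zero dog load zero dog zero zero Y S ⇒ zero dog load zero dog zero zero zero dog zero S ⇒ zero dog load zero dog zero zero zero dog zero zero dog zero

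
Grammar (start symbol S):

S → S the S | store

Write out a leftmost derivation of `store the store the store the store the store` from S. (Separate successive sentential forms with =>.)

S => S the S => S the S the S => S the S the S the S => S the S the S the S the S => store the S the S the S the S => store the store the S the S the S => store the store the store the S the S => store the store the store the store the S => store the store the store the store the store

S => S the S   [S → S the S]
S the S => S the S the S   [S → S the S]
S the S the S => S the S the S the S   [S → S the S]
S the S the S the S => S the S the S the S the S   [S → S the S]
S the S the S the S the S => store the S the S the S the S   [S → store]
store the S the S the S the S => store the store the S the S the S   [S → store]
store the store the S the S the S => store the store the store the S the S   [S → store]
store the store the store the S the S => store the store the store the store the S   [S → store]
store the store the store the store the S => store the store the store the store the store   [S → store]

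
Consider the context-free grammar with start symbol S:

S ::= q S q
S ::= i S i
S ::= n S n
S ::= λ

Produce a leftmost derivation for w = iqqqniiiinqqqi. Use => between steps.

S => iSi => iqSqi => iqqSqqi => iqqqSqqqi => iqqqnSnqqqi => iqqqniSinqqqi => iqqqniiSiinqqqi => iqqqniiiinqqqi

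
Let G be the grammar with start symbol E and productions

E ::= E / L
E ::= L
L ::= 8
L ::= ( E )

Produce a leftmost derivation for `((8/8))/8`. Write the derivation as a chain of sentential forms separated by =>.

E => E/L   [E ::= E / L]
E/L => L/L   [E ::= L]
L/L => (E)/L   [L ::= ( E )]
(E)/L => (L)/L   [E ::= L]
(L)/L => ((E))/L   [L ::= ( E )]
((E))/L => ((E/L))/L   [E ::= E / L]
((E/L))/L => ((L/L))/L   [E ::= L]
((L/L))/L => ((8/L))/L   [L ::= 8]
((8/L))/L => ((8/8))/L   [L ::= 8]
((8/8))/L => ((8/8))/8   [L ::= 8]

E => E/L => L/L => (E)/L => (L)/L => ((E))/L => ((E/L))/L => ((L/L))/L => ((8/L))/L => ((8/8))/L => ((8/8))/8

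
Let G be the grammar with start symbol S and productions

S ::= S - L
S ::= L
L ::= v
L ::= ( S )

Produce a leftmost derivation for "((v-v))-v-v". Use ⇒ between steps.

S⇒S-L⇒S-L-L⇒L-L-L⇒(S)-L-L⇒(L)-L-L⇒((S))-L-L⇒((S-L))-L-L⇒((L-L))-L-L⇒((v-L))-L-L⇒((v-v))-L-L⇒((v-v))-v-L⇒((v-v))-v-v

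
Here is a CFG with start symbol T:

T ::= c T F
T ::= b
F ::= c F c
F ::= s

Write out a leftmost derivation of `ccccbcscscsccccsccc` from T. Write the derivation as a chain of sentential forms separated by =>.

T => cTF   [T ::= c T F]
cTF => ccTFF   [T ::= c T F]
ccTFF => cccTFFF   [T ::= c T F]
cccTFFF => ccccTFFFF   [T ::= c T F]
ccccTFFFF => ccccbFFFF   [T ::= b]
ccccbFFFF => ccccbcFcFFF   [F ::= c F c]
ccccbcFcFFF => ccccbcscFFF   [F ::= s]
ccccbcscFFF => ccccbcscsFF   [F ::= s]
ccccbcscsFF => ccccbcscscFcF   [F ::= c F c]
ccccbcscscFcF => ccccbcscscscF   [F ::= s]
ccccbcscscscF => ccccbcscscsccFc   [F ::= c F c]
ccccbcscscsccFc => ccccbcscscscccFcc   [F ::= c F c]
ccccbcscscscccFcc => ccccbcscscsccccFccc   [F ::= c F c]
ccccbcscscsccccFccc => ccccbcscscsccccsccc   [F ::= s]

T => cTF => ccTFF => cccTFFF => ccccTFFFF => ccccbFFFF => ccccbcFcFFF => ccccbcscFFF => ccccbcscsFF => ccccbcscscFcF => ccccbcscscscF => ccccbcscscsccFc => ccccbcscscscccFcc => ccccbcscscsccccFccc => ccccbcscscsccccsccc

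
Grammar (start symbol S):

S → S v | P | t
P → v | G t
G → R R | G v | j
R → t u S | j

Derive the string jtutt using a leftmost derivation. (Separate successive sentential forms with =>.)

S => P => Gt => RRt => jRt => jtuSt => jtutt

S => P   [S → P]
P => Gt   [P → G t]
Gt => RRt   [G → R R]
RRt => jRt   [R → j]
jRt => jtuSt   [R → t u S]
jtuSt => jtutt   [S → t]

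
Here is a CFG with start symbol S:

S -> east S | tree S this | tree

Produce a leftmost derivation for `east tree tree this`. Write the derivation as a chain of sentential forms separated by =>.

S => east S => east tree S this => east tree tree this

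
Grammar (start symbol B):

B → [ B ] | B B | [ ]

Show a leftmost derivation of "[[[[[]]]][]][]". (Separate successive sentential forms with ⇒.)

B ⇒ BB ⇒ [B]B ⇒ [BB]B ⇒ [[B]B]B ⇒ [[[B]]B]B ⇒ [[[[B]]]B]B ⇒ [[[[[]]]]B]B ⇒ [[[[[]]]][]]B ⇒ [[[[[]]]][]][]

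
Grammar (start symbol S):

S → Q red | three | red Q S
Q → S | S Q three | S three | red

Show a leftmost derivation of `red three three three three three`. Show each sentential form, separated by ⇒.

S ⇒ red Q S ⇒ red S Q three S ⇒ red three Q three S ⇒ red three S three three S ⇒ red three three three three S ⇒ red three three three three three

S ⇒ red Q S   [S → red Q S]
red Q S ⇒ red S Q three S   [Q → S Q three]
red S Q three S ⇒ red three Q three S   [S → three]
red three Q three S ⇒ red three S three three S   [Q → S three]
red three S three three S ⇒ red three three three three S   [S → three]
red three three three three S ⇒ red three three three three three   [S → three]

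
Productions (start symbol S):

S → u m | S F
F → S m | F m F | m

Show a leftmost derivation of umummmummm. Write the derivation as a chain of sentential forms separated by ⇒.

S⇒SF⇒SFF⇒umFF⇒umFmFF⇒umSmmFF⇒umummmFF⇒umummmSmF⇒umummmummF⇒umummmummm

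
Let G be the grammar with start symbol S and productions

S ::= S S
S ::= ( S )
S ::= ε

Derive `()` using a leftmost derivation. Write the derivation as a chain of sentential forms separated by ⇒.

S ⇒ SS ⇒ SSS ⇒ SSSS ⇒ SSSSS ⇒ (S)SSSS ⇒ ()SSSS ⇒ ()SSS ⇒ ()SS ⇒ ()S ⇒ ()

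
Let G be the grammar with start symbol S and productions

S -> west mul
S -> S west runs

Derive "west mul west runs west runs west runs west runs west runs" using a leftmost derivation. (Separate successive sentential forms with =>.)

S => S west runs   [S -> S west runs]
S west runs => S west runs west runs   [S -> S west runs]
S west runs west runs => S west runs west runs west runs   [S -> S west runs]
S west runs west runs west runs => S west runs west runs west runs west runs   [S -> S west runs]
S west runs west runs west runs west runs => S west runs west runs west runs west runs west runs   [S -> S west runs]
S west runs west runs west runs west runs west runs => west mul west runs west runs west runs west runs west runs   [S -> west mul]

S => S west runs => S west runs west runs => S west runs west runs west runs => S west runs west runs west runs west runs => S west runs west runs west runs west runs west runs => west mul west runs west runs west runs west runs west runs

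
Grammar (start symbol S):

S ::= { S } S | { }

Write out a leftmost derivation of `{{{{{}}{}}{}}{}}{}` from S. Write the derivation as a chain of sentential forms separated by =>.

S=>{S}S=>{{S}S}S=>{{{S}S}S}S=>{{{{S}S}S}S}S=>{{{{{}}S}S}S}S=>{{{{{}}{}}S}S}S=>{{{{{}}{}}{}}S}S=>{{{{{}}{}}{}}{}}S=>{{{{{}}{}}{}}{}}{}

S => {S}S   [S ::= { S } S]
{S}S => {{S}S}S   [S ::= { S } S]
{{S}S}S => {{{S}S}S}S   [S ::= { S } S]
{{{S}S}S}S => {{{{S}S}S}S}S   [S ::= { S } S]
{{{{S}S}S}S}S => {{{{{}}S}S}S}S   [S ::= { }]
{{{{{}}S}S}S}S => {{{{{}}{}}S}S}S   [S ::= { }]
{{{{{}}{}}S}S}S => {{{{{}}{}}{}}S}S   [S ::= { }]
{{{{{}}{}}{}}S}S => {{{{{}}{}}{}}{}}S   [S ::= { }]
{{{{{}}{}}{}}{}}S => {{{{{}}{}}{}}{}}{}   [S ::= { }]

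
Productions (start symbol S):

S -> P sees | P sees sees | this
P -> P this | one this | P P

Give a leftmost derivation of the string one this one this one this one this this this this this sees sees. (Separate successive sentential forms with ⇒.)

S ⇒ P sees sees ⇒ P this sees sees ⇒ P this this sees sees ⇒ P P this this sees sees ⇒ one this P this this sees sees ⇒ one this P this this this sees sees ⇒ one this P this this this this sees sees ⇒ one this P P this this this this sees sees ⇒ one this P P P this this this this sees sees ⇒ one this one this P P this this this this sees sees ⇒ one this one this one this P this this this this sees sees ⇒ one this one this one this one this this this this this sees sees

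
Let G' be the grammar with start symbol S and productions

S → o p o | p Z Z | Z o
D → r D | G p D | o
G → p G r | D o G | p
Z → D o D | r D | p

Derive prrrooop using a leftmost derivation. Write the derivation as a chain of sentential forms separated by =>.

S => pZZ => pDoDZ => prDoDZ => prrDoDZ => prrrDoDZ => prrrooDZ => prrroooZ => prrrooop

S => pZZ   [S → p Z Z]
pZZ => pDoDZ   [Z → D o D]
pDoDZ => prDoDZ   [D → r D]
prDoDZ => prrDoDZ   [D → r D]
prrDoDZ => prrrDoDZ   [D → r D]
prrrDoDZ => prrrooDZ   [D → o]
prrrooDZ => prrroooZ   [D → o]
prrroooZ => prrrooop   [Z → p]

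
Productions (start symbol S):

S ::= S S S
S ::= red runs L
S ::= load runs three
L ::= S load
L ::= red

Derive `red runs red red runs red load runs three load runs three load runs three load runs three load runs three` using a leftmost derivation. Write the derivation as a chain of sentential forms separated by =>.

S => S S S   [S ::= S S S]
S S S => S S S S S   [S ::= S S S]
S S S S S => S S S S S S S   [S ::= S S S]
S S S S S S S => red runs L S S S S S S   [S ::= red runs L]
red runs L S S S S S S => red runs red S S S S S S   [L ::= red]
red runs red S S S S S S => red runs red red runs L S S S S S   [S ::= red runs L]
red runs red red runs L S S S S S => red runs red red runs red S S S S S   [L ::= red]
red runs red red runs red S S S S S => red runs red red runs red load runs three S S S S   [S ::= load runs three]
red runs red red runs red load runs three S S S S => red runs red red runs red load runs three load runs three S S S   [S ::= load runs three]
red runs red red runs red load runs three load runs three S S S => red runs red red runs red load runs three load runs three load runs three S S   [S ::= load runs three]
red runs red red runs red load runs three load runs three load runs three S S => red runs red red runs red load runs three load runs three load runs three load runs three S   [S ::= load runs three]
red runs red red runs red load runs three load runs three load runs three load runs three S => red runs red red runs red load runs three load runs three load runs three load runs three load runs three   [S ::= load runs three]

S => S S S => S S S S S => S S S S S S S => red runs L S S S S S S => red runs red S S S S S S => red runs red red runs L S S S S S => red runs red red runs red S S S S S => red runs red red runs red load runs three S S S S => red runs red red runs red load runs three load runs three S S S => red runs red red runs red load runs three load runs three load runs three S S => red runs red red runs red load runs three load runs three load runs three load runs three S => red runs red red runs red load runs three load runs three load runs three load runs three load runs three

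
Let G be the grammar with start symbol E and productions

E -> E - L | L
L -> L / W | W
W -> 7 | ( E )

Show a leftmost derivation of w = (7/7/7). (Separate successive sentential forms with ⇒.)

E⇒L⇒W⇒(E)⇒(L)⇒(L/W)⇒(L/W/W)⇒(W/W/W)⇒(7/W/W)⇒(7/7/W)⇒(7/7/7)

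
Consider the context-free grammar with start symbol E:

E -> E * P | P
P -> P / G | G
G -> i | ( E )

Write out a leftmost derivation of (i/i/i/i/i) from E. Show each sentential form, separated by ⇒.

E ⇒ P ⇒ G ⇒ (E) ⇒ (P) ⇒ (P/G) ⇒ (P/G/G) ⇒ (P/G/G/G) ⇒ (P/G/G/G/G) ⇒ (G/G/G/G/G) ⇒ (i/G/G/G/G) ⇒ (i/i/G/G/G) ⇒ (i/i/i/G/G) ⇒ (i/i/i/i/G) ⇒ (i/i/i/i/i)

E ⇒ P   [E -> P]
P ⇒ G   [P -> G]
G ⇒ (E)   [G -> ( E )]
(E) ⇒ (P)   [E -> P]
(P) ⇒ (P/G)   [P -> P / G]
(P/G) ⇒ (P/G/G)   [P -> P / G]
(P/G/G) ⇒ (P/G/G/G)   [P -> P / G]
(P/G/G/G) ⇒ (P/G/G/G/G)   [P -> P / G]
(P/G/G/G/G) ⇒ (G/G/G/G/G)   [P -> G]
(G/G/G/G/G) ⇒ (i/G/G/G/G)   [G -> i]
(i/G/G/G/G) ⇒ (i/i/G/G/G)   [G -> i]
(i/i/G/G/G) ⇒ (i/i/i/G/G)   [G -> i]
(i/i/i/G/G) ⇒ (i/i/i/i/G)   [G -> i]
(i/i/i/i/G) ⇒ (i/i/i/i/i)   [G -> i]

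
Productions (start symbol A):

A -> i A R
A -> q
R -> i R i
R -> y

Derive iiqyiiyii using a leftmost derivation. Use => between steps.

A => iAR => iiARR => iiqRR => iiqyR => iiqyiRi => iiqyiiRii => iiqyiiyii

A => iAR   [A -> i A R]
iAR => iiARR   [A -> i A R]
iiARR => iiqRR   [A -> q]
iiqRR => iiqyR   [R -> y]
iiqyR => iiqyiRi   [R -> i R i]
iiqyiRi => iiqyiiRii   [R -> i R i]
iiqyiiRii => iiqyiiyii   [R -> y]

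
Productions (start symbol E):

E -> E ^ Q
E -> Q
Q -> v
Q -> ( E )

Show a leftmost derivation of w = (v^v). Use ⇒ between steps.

E ⇒ Q   [E -> Q]
Q ⇒ (E)   [Q -> ( E )]
(E) ⇒ (E^Q)   [E -> E ^ Q]
(E^Q) ⇒ (Q^Q)   [E -> Q]
(Q^Q) ⇒ (v^Q)   [Q -> v]
(v^Q) ⇒ (v^v)   [Q -> v]

E⇒Q⇒(E)⇒(E^Q)⇒(Q^Q)⇒(v^Q)⇒(v^v)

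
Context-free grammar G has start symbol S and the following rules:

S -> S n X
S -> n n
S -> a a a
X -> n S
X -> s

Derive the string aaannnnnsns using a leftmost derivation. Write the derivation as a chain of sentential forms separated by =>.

S => SnX => SnXnX => SnXnXnX => aaanXnXnX => aaannSnXnX => aaannnnnXnX => aaannnnnsnX => aaannnnnsns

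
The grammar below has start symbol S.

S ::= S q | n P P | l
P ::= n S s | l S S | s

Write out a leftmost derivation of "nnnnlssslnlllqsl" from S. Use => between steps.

S => nPP   [S ::= n P P]
nPP => nnSsP   [P ::= n S s]
nnSsP => nnnPPsP   [S ::= n P P]
nnnPPsP => nnnnSsPsP   [P ::= n S s]
nnnnSsPsP => nnnnlsPsP   [S ::= l]
nnnnlsPsP => nnnnlsssP   [P ::= s]
nnnnlsssP => nnnnlssslSS   [P ::= l S S]
nnnnlssslSS => nnnnlssslnPPS   [S ::= n P P]
nnnnlssslnPPS => nnnnlssslnlSSPS   [P ::= l S S]
nnnnlssslnlSSPS => nnnnlssslnllSPS   [S ::= l]
nnnnlssslnllSPS => nnnnlssslnllSqPS   [S ::= S q]
nnnnlssslnllSqPS => nnnnlssslnlllqPS   [S ::= l]
nnnnlssslnlllqPS => nnnnlssslnlllqsS   [P ::= s]
nnnnlssslnlllqsS => nnnnlssslnlllqsl   [S ::= l]

S => nPP => nnSsP => nnnPPsP => nnnnSsPsP => nnnnlsPsP => nnnnlsssP => nnnnlssslSS => nnnnlssslnPPS => nnnnlssslnlSSPS => nnnnlssslnllSPS => nnnnlssslnllSqPS => nnnnlssslnlllqPS => nnnnlssslnlllqsS => nnnnlssslnlllqsl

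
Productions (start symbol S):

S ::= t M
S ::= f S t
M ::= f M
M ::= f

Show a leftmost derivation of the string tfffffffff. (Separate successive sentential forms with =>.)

S => tM => tfM => tffM => tfffM => tffffM => tfffffM => tffffffM => tfffffffM => tffffffffM => tfffffffff

S => tM   [S ::= t M]
tM => tfM   [M ::= f M]
tfM => tffM   [M ::= f M]
tffM => tfffM   [M ::= f M]
tfffM => tffffM   [M ::= f M]
tffffM => tfffffM   [M ::= f M]
tfffffM => tffffffM   [M ::= f M]
tffffffM => tfffffffM   [M ::= f M]
tfffffffM => tffffffffM   [M ::= f M]
tffffffffM => tfffffffff   [M ::= f]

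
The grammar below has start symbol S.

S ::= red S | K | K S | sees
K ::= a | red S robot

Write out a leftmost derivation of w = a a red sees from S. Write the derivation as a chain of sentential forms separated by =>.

S => K S => a S => a K S => a a S => a a red S => a a red sees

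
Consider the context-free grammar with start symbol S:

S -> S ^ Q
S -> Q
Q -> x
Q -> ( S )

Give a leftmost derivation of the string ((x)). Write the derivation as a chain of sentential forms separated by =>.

S => Q   [S -> Q]
Q => (S)   [Q -> ( S )]
(S) => (Q)   [S -> Q]
(Q) => ((S))   [Q -> ( S )]
((S)) => ((Q))   [S -> Q]
((Q)) => ((x))   [Q -> x]

S=>Q=>(S)=>(Q)=>((S))=>((Q))=>((x))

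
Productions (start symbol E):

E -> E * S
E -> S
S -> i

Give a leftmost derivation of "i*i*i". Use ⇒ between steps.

E ⇒ E*S   [E -> E * S]
E*S ⇒ E*S*S   [E -> E * S]
E*S*S ⇒ S*S*S   [E -> S]
S*S*S ⇒ i*S*S   [S -> i]
i*S*S ⇒ i*i*S   [S -> i]
i*i*S ⇒ i*i*i   [S -> i]

E ⇒ E*S ⇒ E*S*S ⇒ S*S*S ⇒ i*S*S ⇒ i*i*S ⇒ i*i*i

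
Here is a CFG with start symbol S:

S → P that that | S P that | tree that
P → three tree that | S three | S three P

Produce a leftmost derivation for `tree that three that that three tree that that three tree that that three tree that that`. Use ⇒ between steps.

S ⇒ S P that ⇒ S P that P that ⇒ S P that P that P that ⇒ P that that P that P that P that ⇒ S three that that P that P that P that ⇒ tree that three that that P that P that P that ⇒ tree that three that that three tree that that P that P that ⇒ tree that three that that three tree that that three tree that that P that ⇒ tree that three that that three tree that that three tree that that three tree that that

S ⇒ S P that   [S → S P that]
S P that ⇒ S P that P that   [S → S P that]
S P that P that ⇒ S P that P that P that   [S → S P that]
S P that P that P that ⇒ P that that P that P that P that   [S → P that that]
P that that P that P that P that ⇒ S three that that P that P that P that   [P → S three]
S three that that P that P that P that ⇒ tree that three that that P that P that P that   [S → tree that]
tree that three that that P that P that P that ⇒ tree that three that that three tree that that P that P that   [P → three tree that]
tree that three that that three tree that that P that P that ⇒ tree that three that that three tree that that three tree that that P that   [P → three tree that]
tree that three that that three tree that that three tree that that P that ⇒ tree that three that that three tree that that three tree that that three tree that that   [P → three tree that]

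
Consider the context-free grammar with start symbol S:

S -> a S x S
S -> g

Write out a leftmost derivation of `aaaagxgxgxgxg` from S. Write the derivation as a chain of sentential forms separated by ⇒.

S ⇒ aSxS ⇒ aaSxSxS ⇒ aaaSxSxSxS ⇒ aaaaSxSxSxSxS ⇒ aaaagxSxSxSxS ⇒ aaaagxgxSxSxS ⇒ aaaagxgxgxSxS ⇒ aaaagxgxgxgxS ⇒ aaaagxgxgxgxg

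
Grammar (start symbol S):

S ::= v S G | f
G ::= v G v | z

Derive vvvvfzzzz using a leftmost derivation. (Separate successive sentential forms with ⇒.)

S ⇒ vSG ⇒ vvSGG ⇒ vvvSGGG ⇒ vvvvSGGGG ⇒ vvvvfGGGG ⇒ vvvvfzGGG ⇒ vvvvfzzGG ⇒ vvvvfzzzG ⇒ vvvvfzzzz

S ⇒ vSG   [S ::= v S G]
vSG ⇒ vvSGG   [S ::= v S G]
vvSGG ⇒ vvvSGGG   [S ::= v S G]
vvvSGGG ⇒ vvvvSGGGG   [S ::= v S G]
vvvvSGGGG ⇒ vvvvfGGGG   [S ::= f]
vvvvfGGGG ⇒ vvvvfzGGG   [G ::= z]
vvvvfzGGG ⇒ vvvvfzzGG   [G ::= z]
vvvvfzzGG ⇒ vvvvfzzzG   [G ::= z]
vvvvfzzzG ⇒ vvvvfzzzz   [G ::= z]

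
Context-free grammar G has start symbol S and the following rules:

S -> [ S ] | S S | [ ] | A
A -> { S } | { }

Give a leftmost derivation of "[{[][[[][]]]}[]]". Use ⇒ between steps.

S⇒[S]⇒[SS]⇒[AS]⇒[{S}S]⇒[{SS}S]⇒[{[]S}S]⇒[{[][S]}S]⇒[{[][[S]]}S]⇒[{[][[SS]]}S]⇒[{[][[[]S]]}S]⇒[{[][[[][]]]}S]⇒[{[][[[][]]]}[]]

S ⇒ [S]   [S -> [ S ]]
[S] ⇒ [SS]   [S -> S S]
[SS] ⇒ [AS]   [S -> A]
[AS] ⇒ [{S}S]   [A -> { S }]
[{S}S] ⇒ [{SS}S]   [S -> S S]
[{SS}S] ⇒ [{[]S}S]   [S -> [ ]]
[{[]S}S] ⇒ [{[][S]}S]   [S -> [ S ]]
[{[][S]}S] ⇒ [{[][[S]]}S]   [S -> [ S ]]
[{[][[S]]}S] ⇒ [{[][[SS]]}S]   [S -> S S]
[{[][[SS]]}S] ⇒ [{[][[[]S]]}S]   [S -> [ ]]
[{[][[[]S]]}S] ⇒ [{[][[[][]]]}S]   [S -> [ ]]
[{[][[[][]]]}S] ⇒ [{[][[[][]]]}[]]   [S -> [ ]]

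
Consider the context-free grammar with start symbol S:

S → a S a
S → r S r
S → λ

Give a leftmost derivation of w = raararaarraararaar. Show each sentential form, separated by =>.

S => rSr => raSar => raaSaar => raarSraar => raaraSaraar => raararSraraar => raararaSararaar => raararaaSaararaar => raararaarSraararaar => raararaarraararaar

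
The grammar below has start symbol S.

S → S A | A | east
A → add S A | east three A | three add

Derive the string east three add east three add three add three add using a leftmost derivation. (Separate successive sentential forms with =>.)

S => A   [S → A]
A => east three A   [A → east three A]
east three A => east three add S A   [A → add S A]
east three add S A => east three add S A A   [S → S A]
east three add S A A => east three add S A A A   [S → S A]
east three add S A A A => east three add east A A A   [S → east]
east three add east A A A => east three add east three add A A   [A → three add]
east three add east three add A A => east three add east three add three add A   [A → three add]
east three add east three add three add A => east three add east three add three add three add   [A → three add]

S => A => east three A => east three add S A => east three add S A A => east three add S A A A => east three add east A A A => east three add east three add A A => east three add east three add three add A => east three add east three add three add three add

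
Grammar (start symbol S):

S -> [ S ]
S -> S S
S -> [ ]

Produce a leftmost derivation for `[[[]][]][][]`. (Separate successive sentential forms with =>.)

S => SS   [S -> S S]
SS => SSS   [S -> S S]
SSS => [S]SS   [S -> [ S ]]
[S]SS => [SS]SS   [S -> S S]
[SS]SS => [[S]S]SS   [S -> [ S ]]
[[S]S]SS => [[[]]S]SS   [S -> [ ]]
[[[]]S]SS => [[[]][]]SS   [S -> [ ]]
[[[]][]]SS => [[[]][]][]S   [S -> [ ]]
[[[]][]][]S => [[[]][]][][]   [S -> [ ]]

S=>SS=>SSS=>[S]SS=>[SS]SS=>[[S]S]SS=>[[[]]S]SS=>[[[]][]]SS=>[[[]][]][]S=>[[[]][]][][]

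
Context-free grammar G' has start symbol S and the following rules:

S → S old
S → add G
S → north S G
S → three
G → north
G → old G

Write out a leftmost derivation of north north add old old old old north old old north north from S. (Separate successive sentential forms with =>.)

S => north S G => north north S G G => north north add G G G => north north add old G G G => north north add old old G G G => north north add old old old G G G => north north add old old old old G G G => north north add old old old old north G G => north north add old old old old north old G G => north north add old old old old north old old G G => north north add old old old old north old old north G => north north add old old old old north old old north north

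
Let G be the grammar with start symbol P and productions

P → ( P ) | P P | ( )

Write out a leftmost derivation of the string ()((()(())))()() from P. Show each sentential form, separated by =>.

P => PP   [P → P P]
PP => PPP   [P → P P]
PPP => PPPP   [P → P P]
PPPP => ()PPP   [P → ( )]
()PPP => ()(P)PP   [P → ( P )]
()(P)PP => ()((P))PP   [P → ( P )]
()((P))PP => ()((PP))PP   [P → P P]
()((PP))PP => ()((()P))PP   [P → ( )]
()((()P))PP => ()((()(P)))PP   [P → ( P )]
()((()(P)))PP => ()((()(())))PP   [P → ( )]
()((()(())))PP => ()((()(())))()P   [P → ( )]
()((()(())))()P => ()((()(())))()()   [P → ( )]

P => PP => PPP => PPPP => ()PPP => ()(P)PP => ()((P))PP => ()((PP))PP => ()((()P))PP => ()((()(P)))PP => ()((()(())))PP => ()((()(())))()P => ()((()(())))()()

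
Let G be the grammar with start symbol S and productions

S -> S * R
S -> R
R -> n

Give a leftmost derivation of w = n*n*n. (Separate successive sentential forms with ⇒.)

S ⇒ S*R ⇒ S*R*R ⇒ R*R*R ⇒ n*R*R ⇒ n*n*R ⇒ n*n*n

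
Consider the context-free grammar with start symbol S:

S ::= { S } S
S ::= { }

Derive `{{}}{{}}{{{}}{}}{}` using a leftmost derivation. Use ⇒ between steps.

S ⇒ {S}S   [S ::= { S } S]
{S}S ⇒ {{}}S   [S ::= { }]
{{}}S ⇒ {{}}{S}S   [S ::= { S } S]
{{}}{S}S ⇒ {{}}{{}}S   [S ::= { }]
{{}}{{}}S ⇒ {{}}{{}}{S}S   [S ::= { S } S]
{{}}{{}}{S}S ⇒ {{}}{{}}{{S}S}S   [S ::= { S } S]
{{}}{{}}{{S}S}S ⇒ {{}}{{}}{{{}}S}S   [S ::= { }]
{{}}{{}}{{{}}S}S ⇒ {{}}{{}}{{{}}{}}S   [S ::= { }]
{{}}{{}}{{{}}{}}S ⇒ {{}}{{}}{{{}}{}}{}   [S ::= { }]

S⇒{S}S⇒{{}}S⇒{{}}{S}S⇒{{}}{{}}S⇒{{}}{{}}{S}S⇒{{}}{{}}{{S}S}S⇒{{}}{{}}{{{}}S}S⇒{{}}{{}}{{{}}{}}S⇒{{}}{{}}{{{}}{}}{}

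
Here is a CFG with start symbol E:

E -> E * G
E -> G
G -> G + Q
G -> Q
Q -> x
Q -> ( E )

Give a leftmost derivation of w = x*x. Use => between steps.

E=>E*G=>G*G=>Q*G=>x*G=>x*Q=>x*x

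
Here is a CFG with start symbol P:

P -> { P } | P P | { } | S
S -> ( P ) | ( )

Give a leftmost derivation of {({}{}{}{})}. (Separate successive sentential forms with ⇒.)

P ⇒ {P}   [P -> { P }]
{P} ⇒ {S}   [P -> S]
{S} ⇒ {(P)}   [S -> ( P )]
{(P)} ⇒ {(PP)}   [P -> P P]
{(PP)} ⇒ {(PPP)}   [P -> P P]
{(PPP)} ⇒ {(PPPP)}   [P -> P P]
{(PPPP)} ⇒ {({}PPP)}   [P -> { }]
{({}PPP)} ⇒ {({}{}PP)}   [P -> { }]
{({}{}PP)} ⇒ {({}{}{}P)}   [P -> { }]
{({}{}{}P)} ⇒ {({}{}{}{})}   [P -> { }]

P⇒{P}⇒{S}⇒{(P)}⇒{(PP)}⇒{(PPP)}⇒{(PPPP)}⇒{({}PPP)}⇒{({}{}PP)}⇒{({}{}{}P)}⇒{({}{}{}{})}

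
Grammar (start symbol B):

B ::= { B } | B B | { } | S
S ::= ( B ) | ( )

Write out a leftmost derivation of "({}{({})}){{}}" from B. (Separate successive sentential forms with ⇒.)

B⇒BB⇒SB⇒(B)B⇒(BB)B⇒({}B)B⇒({}{B})B⇒({}{S})B⇒({}{(B)})B⇒({}{({})})B⇒({}{({})}){B}⇒({}{({})}){{}}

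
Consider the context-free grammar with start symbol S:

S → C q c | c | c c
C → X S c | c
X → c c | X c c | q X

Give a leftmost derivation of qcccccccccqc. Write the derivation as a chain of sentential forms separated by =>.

S => Cqc   [S → C q c]
Cqc => XScqc   [C → X S c]
XScqc => XccScqc   [X → X c c]
XccScqc => qXccScqc   [X → q X]
qXccScqc => qXccccScqc   [X → X c c]
qXccccScqc => qccccccScqc   [X → c c]
qccccccScqc => qcccccccccqc   [S → c c]

S => Cqc => XScqc => XccScqc => qXccScqc => qXccccScqc => qccccccScqc => qcccccccccqc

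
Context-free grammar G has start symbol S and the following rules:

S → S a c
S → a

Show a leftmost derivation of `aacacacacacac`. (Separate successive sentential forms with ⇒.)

S ⇒ Sac ⇒ Sacac ⇒ Sacacac ⇒ Sacacacac ⇒ Sacacacacac ⇒ Sacacacacacac ⇒ aacacacacacac

S ⇒ Sac   [S → S a c]
Sac ⇒ Sacac   [S → S a c]
Sacac ⇒ Sacacac   [S → S a c]
Sacacac ⇒ Sacacacac   [S → S a c]
Sacacacac ⇒ Sacacacacac   [S → S a c]
Sacacacacac ⇒ Sacacacacacac   [S → S a c]
Sacacacacacac ⇒ aacacacacacac   [S → a]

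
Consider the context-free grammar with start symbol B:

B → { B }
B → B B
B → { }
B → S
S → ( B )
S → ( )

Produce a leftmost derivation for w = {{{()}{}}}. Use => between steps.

B => {B}   [B → { B }]
{B} => {{B}}   [B → { B }]
{{B}} => {{BB}}   [B → B B]
{{BB}} => {{{B}B}}   [B → { B }]
{{{B}B}} => {{{S}B}}   [B → S]
{{{S}B}} => {{{()}B}}   [S → ( )]
{{{()}B}} => {{{()}{}}}   [B → { }]

B=>{B}=>{{B}}=>{{BB}}=>{{{B}B}}=>{{{S}B}}=>{{{()}B}}=>{{{()}{}}}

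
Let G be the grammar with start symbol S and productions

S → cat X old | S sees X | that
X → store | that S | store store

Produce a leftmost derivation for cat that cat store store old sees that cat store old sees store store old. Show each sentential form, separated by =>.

S => cat X old => cat that S old => cat that S sees X old => cat that cat X old sees X old => cat that cat store store old sees X old => cat that cat store store old sees that S old => cat that cat store store old sees that S sees X old => cat that cat store store old sees that cat X old sees X old => cat that cat store store old sees that cat store old sees X old => cat that cat store store old sees that cat store old sees store store old

S => cat X old   [S → cat X old]
cat X old => cat that S old   [X → that S]
cat that S old => cat that S sees X old   [S → S sees X]
cat that S sees X old => cat that cat X old sees X old   [S → cat X old]
cat that cat X old sees X old => cat that cat store store old sees X old   [X → store store]
cat that cat store store old sees X old => cat that cat store store old sees that S old   [X → that S]
cat that cat store store old sees that S old => cat that cat store store old sees that S sees X old   [S → S sees X]
cat that cat store store old sees that S sees X old => cat that cat store store old sees that cat X old sees X old   [S → cat X old]
cat that cat store store old sees that cat X old sees X old => cat that cat store store old sees that cat store old sees X old   [X → store]
cat that cat store store old sees that cat store old sees X old => cat that cat store store old sees that cat store old sees store store old   [X → store store]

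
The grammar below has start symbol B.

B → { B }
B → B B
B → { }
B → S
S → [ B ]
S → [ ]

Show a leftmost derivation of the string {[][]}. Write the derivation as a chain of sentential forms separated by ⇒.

B ⇒ {B}   [B → { B }]
{B} ⇒ {BB}   [B → B B]
{BB} ⇒ {SB}   [B → S]
{SB} ⇒ {[]B}   [S → [ ]]
{[]B} ⇒ {[]S}   [B → S]
{[]S} ⇒ {[][]}   [S → [ ]]

B⇒{B}⇒{BB}⇒{SB}⇒{[]B}⇒{[]S}⇒{[][]}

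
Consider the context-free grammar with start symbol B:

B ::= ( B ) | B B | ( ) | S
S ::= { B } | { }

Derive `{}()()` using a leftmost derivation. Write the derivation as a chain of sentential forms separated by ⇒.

B ⇒ BB ⇒ BBB ⇒ SBB ⇒ {}BB ⇒ {}()B ⇒ {}()()

B ⇒ BB   [B ::= B B]
BB ⇒ BBB   [B ::= B B]
BBB ⇒ SBB   [B ::= S]
SBB ⇒ {}BB   [S ::= { }]
{}BB ⇒ {}()B   [B ::= ( )]
{}()B ⇒ {}()()   [B ::= ( )]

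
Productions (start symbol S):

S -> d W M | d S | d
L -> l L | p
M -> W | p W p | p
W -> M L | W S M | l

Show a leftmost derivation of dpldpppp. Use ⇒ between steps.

S ⇒ dWM ⇒ dMLM ⇒ dpWpLM ⇒ dpWSMpLM ⇒ dplSMpLM ⇒ dpldMpLM ⇒ dpldppLM ⇒ dpldpppM ⇒ dpldpppp

S ⇒ dWM   [S -> d W M]
dWM ⇒ dMLM   [W -> M L]
dMLM ⇒ dpWpLM   [M -> p W p]
dpWpLM ⇒ dpWSMpLM   [W -> W S M]
dpWSMpLM ⇒ dplSMpLM   [W -> l]
dplSMpLM ⇒ dpldMpLM   [S -> d]
dpldMpLM ⇒ dpldppLM   [M -> p]
dpldppLM ⇒ dpldpppM   [L -> p]
dpldpppM ⇒ dpldpppp   [M -> p]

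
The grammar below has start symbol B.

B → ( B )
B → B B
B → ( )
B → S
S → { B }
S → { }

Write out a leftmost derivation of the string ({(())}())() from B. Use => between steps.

B => BB => (B)B => (BB)B => (SB)B => ({B}B)B => ({(B)}B)B => ({(())}B)B => ({(())}())B => ({(())}())()

B => BB   [B → B B]
BB => (B)B   [B → ( B )]
(B)B => (BB)B   [B → B B]
(BB)B => (SB)B   [B → S]
(SB)B => ({B}B)B   [S → { B }]
({B}B)B => ({(B)}B)B   [B → ( B )]
({(B)}B)B => ({(())}B)B   [B → ( )]
({(())}B)B => ({(())}())B   [B → ( )]
({(())}())B => ({(())}())()   [B → ( )]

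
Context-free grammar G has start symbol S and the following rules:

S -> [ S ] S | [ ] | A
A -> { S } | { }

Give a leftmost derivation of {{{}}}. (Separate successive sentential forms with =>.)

S => A   [S -> A]
A => {S}   [A -> { S }]
{S} => {A}   [S -> A]
{A} => {{S}}   [A -> { S }]
{{S}} => {{A}}   [S -> A]
{{A}} => {{{}}}   [A -> { }]

S => A => {S} => {A} => {{S}} => {{A}} => {{{}}}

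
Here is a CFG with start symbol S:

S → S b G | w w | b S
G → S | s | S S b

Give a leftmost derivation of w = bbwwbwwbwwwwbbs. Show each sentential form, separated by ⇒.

S ⇒ SbG ⇒ SbGbG ⇒ bSbGbG ⇒ bbSbGbG ⇒ bbwwbGbG ⇒ bbwwbSSbbG ⇒ bbwwbSbGSbbG ⇒ bbwwbwwbGSbbG ⇒ bbwwbwwbSSbbG ⇒ bbwwbwwbwwSbbG ⇒ bbwwbwwbwwwwbbG ⇒ bbwwbwwbwwwwbbs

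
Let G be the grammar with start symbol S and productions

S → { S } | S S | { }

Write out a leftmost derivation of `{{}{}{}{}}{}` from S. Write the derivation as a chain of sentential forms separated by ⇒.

S ⇒ SS   [S → S S]
SS ⇒ {S}S   [S → { S }]
{S}S ⇒ {SS}S   [S → S S]
{SS}S ⇒ {SSS}S   [S → S S]
{SSS}S ⇒ {SSSS}S   [S → S S]
{SSSS}S ⇒ {{}SSS}S   [S → { }]
{{}SSS}S ⇒ {{}{}SS}S   [S → { }]
{{}{}SS}S ⇒ {{}{}{}S}S   [S → { }]
{{}{}{}S}S ⇒ {{}{}{}{}}S   [S → { }]
{{}{}{}{}}S ⇒ {{}{}{}{}}{}   [S → { }]

S ⇒ SS ⇒ {S}S ⇒ {SS}S ⇒ {SSS}S ⇒ {SSSS}S ⇒ {{}SSS}S ⇒ {{}{}SS}S ⇒ {{}{}{}S}S ⇒ {{}{}{}{}}S ⇒ {{}{}{}{}}{}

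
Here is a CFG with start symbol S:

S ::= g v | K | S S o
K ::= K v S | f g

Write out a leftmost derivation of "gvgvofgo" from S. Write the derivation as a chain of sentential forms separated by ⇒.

S ⇒ SSo   [S ::= S S o]
SSo ⇒ SSoSo   [S ::= S S o]
SSoSo ⇒ gvSoSo   [S ::= g v]
gvSoSo ⇒ gvgvoSo   [S ::= g v]
gvgvoSo ⇒ gvgvoKo   [S ::= K]
gvgvoKo ⇒ gvgvofgo   [K ::= f g]

S ⇒ SSo ⇒ SSoSo ⇒ gvSoSo ⇒ gvgvoSo ⇒ gvgvoKo ⇒ gvgvofgo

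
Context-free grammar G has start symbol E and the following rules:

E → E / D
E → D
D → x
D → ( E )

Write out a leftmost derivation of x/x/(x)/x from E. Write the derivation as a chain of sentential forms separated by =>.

E=>E/D=>E/D/D=>E/D/D/D=>D/D/D/D=>x/D/D/D=>x/x/D/D=>x/x/(E)/D=>x/x/(D)/D=>x/x/(x)/D=>x/x/(x)/x

E => E/D   [E → E / D]
E/D => E/D/D   [E → E / D]
E/D/D => E/D/D/D   [E → E / D]
E/D/D/D => D/D/D/D   [E → D]
D/D/D/D => x/D/D/D   [D → x]
x/D/D/D => x/x/D/D   [D → x]
x/x/D/D => x/x/(E)/D   [D → ( E )]
x/x/(E)/D => x/x/(D)/D   [E → D]
x/x/(D)/D => x/x/(x)/D   [D → x]
x/x/(x)/D => x/x/(x)/x   [D → x]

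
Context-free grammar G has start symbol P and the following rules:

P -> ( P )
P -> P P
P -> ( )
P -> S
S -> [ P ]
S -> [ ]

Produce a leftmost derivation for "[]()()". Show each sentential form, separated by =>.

P => PP => PPP => SPP => []PP => []()P => []()()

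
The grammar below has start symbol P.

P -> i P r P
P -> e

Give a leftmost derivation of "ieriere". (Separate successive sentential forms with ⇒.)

P⇒iPrP⇒ierP⇒ieriPrP⇒ierierP⇒ieriere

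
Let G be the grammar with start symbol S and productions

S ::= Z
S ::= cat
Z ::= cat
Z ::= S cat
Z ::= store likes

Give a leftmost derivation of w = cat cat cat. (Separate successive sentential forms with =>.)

S => Z => S cat => Z cat => S cat cat => Z cat cat => cat cat cat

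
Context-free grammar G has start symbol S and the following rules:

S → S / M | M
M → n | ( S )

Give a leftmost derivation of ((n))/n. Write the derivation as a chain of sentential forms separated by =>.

S => S/M   [S → S / M]
S/M => M/M   [S → M]
M/M => (S)/M   [M → ( S )]
(S)/M => (M)/M   [S → M]
(M)/M => ((S))/M   [M → ( S )]
((S))/M => ((M))/M   [S → M]
((M))/M => ((n))/M   [M → n]
((n))/M => ((n))/n   [M → n]

S=>S/M=>M/M=>(S)/M=>(M)/M=>((S))/M=>((M))/M=>((n))/M=>((n))/n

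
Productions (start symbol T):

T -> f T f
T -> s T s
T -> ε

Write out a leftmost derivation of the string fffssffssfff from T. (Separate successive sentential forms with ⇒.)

T⇒fTf⇒ffTff⇒fffTfff⇒fffsTsfff⇒fffssTssfff⇒fffssfTfssfff⇒fffssffssfff

T ⇒ fTf   [T -> f T f]
fTf ⇒ ffTff   [T -> f T f]
ffTff ⇒ fffTfff   [T -> f T f]
fffTfff ⇒ fffsTsfff   [T -> s T s]
fffsTsfff ⇒ fffssTssfff   [T -> s T s]
fffssTssfff ⇒ fffssfTfssfff   [T -> f T f]
fffssfTfssfff ⇒ fffssffssfff   [T -> ε]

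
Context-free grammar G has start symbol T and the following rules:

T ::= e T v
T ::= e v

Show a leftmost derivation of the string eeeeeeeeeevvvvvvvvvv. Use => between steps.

T => eTv => eeTvv => eeeTvvv => eeeeTvvvv => eeeeeTvvvvv => eeeeeeTvvvvvv => eeeeeeeTvvvvvvv => eeeeeeeeTvvvvvvvv => eeeeeeeeeTvvvvvvvvv => eeeeeeeeeevvvvvvvvvv

T => eTv   [T ::= e T v]
eTv => eeTvv   [T ::= e T v]
eeTvv => eeeTvvv   [T ::= e T v]
eeeTvvv => eeeeTvvvv   [T ::= e T v]
eeeeTvvvv => eeeeeTvvvvv   [T ::= e T v]
eeeeeTvvvvv => eeeeeeTvvvvvv   [T ::= e T v]
eeeeeeTvvvvvv => eeeeeeeTvvvvvvv   [T ::= e T v]
eeeeeeeTvvvvvvv => eeeeeeeeTvvvvvvvv   [T ::= e T v]
eeeeeeeeTvvvvvvvv => eeeeeeeeeTvvvvvvvvv   [T ::= e T v]
eeeeeeeeeTvvvvvvvvv => eeeeeeeeeevvvvvvvvvv   [T ::= e v]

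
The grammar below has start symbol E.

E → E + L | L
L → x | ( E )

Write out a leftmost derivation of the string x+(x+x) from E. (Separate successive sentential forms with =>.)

E=>E+L=>L+L=>x+L=>x+(E)=>x+(E+L)=>x+(L+L)=>x+(x+L)=>x+(x+x)

E => E+L   [E → E + L]
E+L => L+L   [E → L]
L+L => x+L   [L → x]
x+L => x+(E)   [L → ( E )]
x+(E) => x+(E+L)   [E → E + L]
x+(E+L) => x+(L+L)   [E → L]
x+(L+L) => x+(x+L)   [L → x]
x+(x+L) => x+(x+x)   [L → x]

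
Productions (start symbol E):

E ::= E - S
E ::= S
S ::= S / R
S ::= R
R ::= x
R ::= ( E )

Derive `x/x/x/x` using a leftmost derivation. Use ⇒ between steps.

E⇒S⇒S/R⇒S/R/R⇒S/R/R/R⇒R/R/R/R⇒x/R/R/R⇒x/x/R/R⇒x/x/x/R⇒x/x/x/x

E ⇒ S   [E ::= S]
S ⇒ S/R   [S ::= S / R]
S/R ⇒ S/R/R   [S ::= S / R]
S/R/R ⇒ S/R/R/R   [S ::= S / R]
S/R/R/R ⇒ R/R/R/R   [S ::= R]
R/R/R/R ⇒ x/R/R/R   [R ::= x]
x/R/R/R ⇒ x/x/R/R   [R ::= x]
x/x/R/R ⇒ x/x/x/R   [R ::= x]
x/x/x/R ⇒ x/x/x/x   [R ::= x]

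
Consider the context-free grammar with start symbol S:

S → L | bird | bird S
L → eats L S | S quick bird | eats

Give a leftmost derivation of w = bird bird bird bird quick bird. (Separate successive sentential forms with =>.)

S => bird S => bird bird S => bird bird bird S => bird bird bird L => bird bird bird S quick bird => bird bird bird bird quick bird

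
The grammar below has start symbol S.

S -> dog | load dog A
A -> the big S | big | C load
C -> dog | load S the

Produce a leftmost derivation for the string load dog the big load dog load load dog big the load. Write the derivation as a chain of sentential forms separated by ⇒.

S ⇒ load dog A ⇒ load dog the big S ⇒ load dog the big load dog A ⇒ load dog the big load dog C load ⇒ load dog the big load dog load S the load ⇒ load dog the big load dog load load dog A the load ⇒ load dog the big load dog load load dog big the load

S ⇒ load dog A   [S -> load dog A]
load dog A ⇒ load dog the big S   [A -> the big S]
load dog the big S ⇒ load dog the big load dog A   [S -> load dog A]
load dog the big load dog A ⇒ load dog the big load dog C load   [A -> C load]
load dog the big load dog C load ⇒ load dog the big load dog load S the load   [C -> load S the]
load dog the big load dog load S the load ⇒ load dog the big load dog load load dog A the load   [S -> load dog A]
load dog the big load dog load load dog A the load ⇒ load dog the big load dog load load dog big the load   [A -> big]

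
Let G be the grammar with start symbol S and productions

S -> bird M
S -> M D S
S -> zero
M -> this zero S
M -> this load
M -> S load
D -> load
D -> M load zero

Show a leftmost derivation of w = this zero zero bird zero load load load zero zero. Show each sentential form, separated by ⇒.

S ⇒ M D S ⇒ this zero S D S ⇒ this zero zero D S ⇒ this zero zero M load zero S ⇒ this zero zero S load load zero S ⇒ this zero zero bird M load load zero S ⇒ this zero zero bird S load load load zero S ⇒ this zero zero bird zero load load load zero S ⇒ this zero zero bird zero load load load zero zero

S ⇒ M D S   [S -> M D S]
M D S ⇒ this zero S D S   [M -> this zero S]
this zero S D S ⇒ this zero zero D S   [S -> zero]
this zero zero D S ⇒ this zero zero M load zero S   [D -> M load zero]
this zero zero M load zero S ⇒ this zero zero S load load zero S   [M -> S load]
this zero zero S load load zero S ⇒ this zero zero bird M load load zero S   [S -> bird M]
this zero zero bird M load load zero S ⇒ this zero zero bird S load load load zero S   [M -> S load]
this zero zero bird S load load load zero S ⇒ this zero zero bird zero load load load zero S   [S -> zero]
this zero zero bird zero load load load zero S ⇒ this zero zero bird zero load load load zero zero   [S -> zero]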